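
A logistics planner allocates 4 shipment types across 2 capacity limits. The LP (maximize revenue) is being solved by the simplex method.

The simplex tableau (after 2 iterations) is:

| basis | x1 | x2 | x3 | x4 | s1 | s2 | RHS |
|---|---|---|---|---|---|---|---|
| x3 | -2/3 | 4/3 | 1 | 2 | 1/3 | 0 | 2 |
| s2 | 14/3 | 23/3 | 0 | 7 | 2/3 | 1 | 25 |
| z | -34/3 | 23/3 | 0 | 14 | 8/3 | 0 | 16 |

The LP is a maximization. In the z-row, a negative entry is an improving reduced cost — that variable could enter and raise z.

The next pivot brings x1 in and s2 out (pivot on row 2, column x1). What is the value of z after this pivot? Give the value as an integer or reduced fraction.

Minimum ratio for x1: 25/(14/3) = 75/14.
z changes by −(z-row coeff of x1)·ratio = −(-34/3)·(75/14) = 425/7.
New z = 16 + (425/7) = 537/7.

537/7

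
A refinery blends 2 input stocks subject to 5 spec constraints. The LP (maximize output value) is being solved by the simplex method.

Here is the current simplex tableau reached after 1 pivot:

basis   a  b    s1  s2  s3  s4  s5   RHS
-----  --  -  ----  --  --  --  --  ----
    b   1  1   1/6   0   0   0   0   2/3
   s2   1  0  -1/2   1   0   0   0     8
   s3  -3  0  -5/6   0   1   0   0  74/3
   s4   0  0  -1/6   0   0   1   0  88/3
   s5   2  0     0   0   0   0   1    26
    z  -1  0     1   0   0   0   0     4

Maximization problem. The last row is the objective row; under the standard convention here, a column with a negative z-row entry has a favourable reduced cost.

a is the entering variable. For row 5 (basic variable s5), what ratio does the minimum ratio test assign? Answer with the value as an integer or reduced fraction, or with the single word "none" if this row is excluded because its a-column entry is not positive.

13

Ratio = RHS / (a entry) = 26 / 2 = 13.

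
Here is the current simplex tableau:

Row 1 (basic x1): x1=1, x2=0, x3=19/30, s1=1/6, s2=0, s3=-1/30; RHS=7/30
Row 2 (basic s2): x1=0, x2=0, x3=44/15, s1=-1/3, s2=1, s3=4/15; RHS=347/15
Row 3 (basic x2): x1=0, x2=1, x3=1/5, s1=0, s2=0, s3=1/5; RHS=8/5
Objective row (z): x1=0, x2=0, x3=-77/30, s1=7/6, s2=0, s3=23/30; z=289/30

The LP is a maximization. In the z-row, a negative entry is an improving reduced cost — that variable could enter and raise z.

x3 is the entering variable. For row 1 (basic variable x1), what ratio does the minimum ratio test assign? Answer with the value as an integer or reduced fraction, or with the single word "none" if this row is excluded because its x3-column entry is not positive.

Ratio = RHS / (x3 entry) = (7/30) / (19/30) = 7/19.

7/19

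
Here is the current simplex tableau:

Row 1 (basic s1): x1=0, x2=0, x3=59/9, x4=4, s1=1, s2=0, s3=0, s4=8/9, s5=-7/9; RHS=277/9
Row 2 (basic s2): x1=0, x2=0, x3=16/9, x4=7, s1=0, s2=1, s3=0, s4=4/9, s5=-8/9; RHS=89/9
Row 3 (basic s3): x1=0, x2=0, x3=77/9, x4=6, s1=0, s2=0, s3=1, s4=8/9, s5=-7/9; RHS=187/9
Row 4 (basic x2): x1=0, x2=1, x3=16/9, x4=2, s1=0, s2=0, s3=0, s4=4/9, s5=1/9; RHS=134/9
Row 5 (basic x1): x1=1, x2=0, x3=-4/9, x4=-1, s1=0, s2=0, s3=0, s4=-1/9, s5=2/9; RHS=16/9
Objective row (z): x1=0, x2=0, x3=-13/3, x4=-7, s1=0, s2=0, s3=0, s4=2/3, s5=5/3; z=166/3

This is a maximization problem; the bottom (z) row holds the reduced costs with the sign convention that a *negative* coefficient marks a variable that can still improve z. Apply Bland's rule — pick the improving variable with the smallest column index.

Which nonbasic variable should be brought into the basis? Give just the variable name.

Objective-row coefficients: x1: 0, x2: 0, x3: -13/3, x4: -7, s1: 0, s2: 0, s3: 0, s4: 2/3, s5: 5/3.
Improving columns: x3, x4. Bland's rule picks the smallest column index → x3.

x3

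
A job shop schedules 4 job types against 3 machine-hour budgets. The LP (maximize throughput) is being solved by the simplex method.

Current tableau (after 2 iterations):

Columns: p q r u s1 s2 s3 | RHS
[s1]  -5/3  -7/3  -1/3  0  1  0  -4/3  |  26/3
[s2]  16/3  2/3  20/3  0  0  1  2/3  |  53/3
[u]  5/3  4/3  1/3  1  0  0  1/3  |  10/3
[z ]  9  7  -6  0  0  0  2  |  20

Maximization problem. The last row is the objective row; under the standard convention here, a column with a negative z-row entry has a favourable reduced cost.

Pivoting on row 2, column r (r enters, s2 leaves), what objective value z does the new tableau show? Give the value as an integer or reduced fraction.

359/10

Minimum ratio for r: (53/3)/(20/3) = 53/20.
z changes by −(z-row coeff of r)·ratio = −(-6)·(53/20) = 159/10.
New z = 20 + (159/10) = 359/10.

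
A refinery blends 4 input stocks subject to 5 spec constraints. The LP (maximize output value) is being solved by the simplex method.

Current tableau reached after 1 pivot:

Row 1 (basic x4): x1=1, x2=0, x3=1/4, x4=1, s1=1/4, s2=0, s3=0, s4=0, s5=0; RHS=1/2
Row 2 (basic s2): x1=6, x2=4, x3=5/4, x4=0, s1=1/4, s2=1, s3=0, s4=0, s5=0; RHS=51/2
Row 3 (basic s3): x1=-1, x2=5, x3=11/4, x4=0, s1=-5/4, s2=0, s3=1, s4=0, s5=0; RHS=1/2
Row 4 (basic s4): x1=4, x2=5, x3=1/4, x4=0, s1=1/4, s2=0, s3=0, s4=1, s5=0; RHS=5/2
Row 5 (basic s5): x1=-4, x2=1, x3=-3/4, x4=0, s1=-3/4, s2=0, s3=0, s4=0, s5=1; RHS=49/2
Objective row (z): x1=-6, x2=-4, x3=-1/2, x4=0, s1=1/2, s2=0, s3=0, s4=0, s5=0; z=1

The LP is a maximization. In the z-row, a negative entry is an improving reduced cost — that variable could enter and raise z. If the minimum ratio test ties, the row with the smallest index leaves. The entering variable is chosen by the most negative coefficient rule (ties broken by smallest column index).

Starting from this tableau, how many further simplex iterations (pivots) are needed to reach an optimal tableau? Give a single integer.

pivot: x1 in, x4 out → z = 4
pivot: x2 in, s4 out → z = 22/5
No improving column remains; optimal.

2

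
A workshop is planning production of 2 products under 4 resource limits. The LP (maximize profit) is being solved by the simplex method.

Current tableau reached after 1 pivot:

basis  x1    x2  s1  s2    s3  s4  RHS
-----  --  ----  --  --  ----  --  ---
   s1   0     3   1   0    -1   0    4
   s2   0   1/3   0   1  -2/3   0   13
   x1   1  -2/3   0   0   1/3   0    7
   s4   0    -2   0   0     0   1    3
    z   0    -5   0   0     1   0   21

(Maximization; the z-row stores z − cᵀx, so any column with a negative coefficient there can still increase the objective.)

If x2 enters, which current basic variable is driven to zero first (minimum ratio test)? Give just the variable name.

Ratios: row 1 (s1): 4/3 = 4/3; row 2 (s2): 13/(1/3) = 39; row 3 (x1): entry -2/3 ≤ 0, skip; row 4 (s4): entry -2 ≤ 0, skip.
Minimum ratio 4/3 is in the s1 row, so s1 leaves.

s1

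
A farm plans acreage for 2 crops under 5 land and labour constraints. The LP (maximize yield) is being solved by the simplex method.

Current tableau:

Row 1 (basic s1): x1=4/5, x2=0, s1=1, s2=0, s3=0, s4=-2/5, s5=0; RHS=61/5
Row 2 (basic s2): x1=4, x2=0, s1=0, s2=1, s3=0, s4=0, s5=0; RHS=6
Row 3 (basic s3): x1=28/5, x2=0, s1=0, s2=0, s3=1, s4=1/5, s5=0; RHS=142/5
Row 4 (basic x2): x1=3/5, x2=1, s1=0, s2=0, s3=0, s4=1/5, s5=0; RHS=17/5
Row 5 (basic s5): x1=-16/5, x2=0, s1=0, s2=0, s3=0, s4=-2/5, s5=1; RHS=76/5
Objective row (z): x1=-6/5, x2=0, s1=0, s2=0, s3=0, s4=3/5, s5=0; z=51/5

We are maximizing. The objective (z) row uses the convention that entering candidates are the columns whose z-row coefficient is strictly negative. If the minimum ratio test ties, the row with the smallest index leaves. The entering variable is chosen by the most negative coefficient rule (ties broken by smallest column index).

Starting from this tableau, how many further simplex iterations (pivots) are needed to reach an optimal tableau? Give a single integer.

1

pivot: x1 in, s2 out → z = 12
No improving column remains; optimal.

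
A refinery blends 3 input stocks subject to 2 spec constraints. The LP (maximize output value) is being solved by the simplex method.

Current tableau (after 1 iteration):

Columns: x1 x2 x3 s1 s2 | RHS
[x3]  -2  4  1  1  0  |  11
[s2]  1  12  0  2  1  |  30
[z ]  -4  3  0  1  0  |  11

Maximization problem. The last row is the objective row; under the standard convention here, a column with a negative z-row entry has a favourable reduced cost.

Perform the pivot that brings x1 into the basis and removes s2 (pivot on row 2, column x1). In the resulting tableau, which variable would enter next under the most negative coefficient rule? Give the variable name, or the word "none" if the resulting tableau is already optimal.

Pivot element 1. New z-row = old z-row − (-4)·(row 2/1).
Updated z-row coefficients: x1: 0, x2: 51, x3: 0, s1: 9, s2: 4.
No coefficient is strictly negative; the tableau after this pivot is optimal.

none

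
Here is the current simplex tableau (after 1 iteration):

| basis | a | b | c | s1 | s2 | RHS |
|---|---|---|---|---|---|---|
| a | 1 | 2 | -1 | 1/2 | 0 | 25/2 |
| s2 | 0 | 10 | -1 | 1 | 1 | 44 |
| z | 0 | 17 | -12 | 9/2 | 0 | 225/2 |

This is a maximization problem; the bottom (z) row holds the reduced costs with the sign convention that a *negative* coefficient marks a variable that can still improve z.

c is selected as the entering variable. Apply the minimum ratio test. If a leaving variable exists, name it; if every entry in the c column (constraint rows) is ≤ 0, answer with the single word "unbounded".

c-column entries: row 1: -1, row 2: -1. All ≤ 0, so c can increase without bound; the LP is unbounded in this direction.

unbounded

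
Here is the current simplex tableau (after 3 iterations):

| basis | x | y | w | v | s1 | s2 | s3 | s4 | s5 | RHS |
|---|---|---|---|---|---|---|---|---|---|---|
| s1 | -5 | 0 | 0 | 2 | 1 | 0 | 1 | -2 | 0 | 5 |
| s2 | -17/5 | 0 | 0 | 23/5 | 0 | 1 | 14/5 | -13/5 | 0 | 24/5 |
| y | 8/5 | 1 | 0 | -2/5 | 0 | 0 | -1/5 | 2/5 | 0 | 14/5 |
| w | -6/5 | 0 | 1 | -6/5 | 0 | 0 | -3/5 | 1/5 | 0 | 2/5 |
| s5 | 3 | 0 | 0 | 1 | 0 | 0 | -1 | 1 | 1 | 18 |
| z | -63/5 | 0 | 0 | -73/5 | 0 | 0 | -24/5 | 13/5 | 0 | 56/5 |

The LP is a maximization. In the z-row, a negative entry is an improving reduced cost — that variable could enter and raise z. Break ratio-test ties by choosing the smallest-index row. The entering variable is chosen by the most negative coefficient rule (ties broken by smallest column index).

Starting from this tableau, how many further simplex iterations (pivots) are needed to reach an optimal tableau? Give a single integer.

pivot: v in, s2 out → z = 608/23
pivot: x in, y out → z = 1262/15
pivot: s4 in, s5 out → z = 205/2
No improving column remains; optimal.

3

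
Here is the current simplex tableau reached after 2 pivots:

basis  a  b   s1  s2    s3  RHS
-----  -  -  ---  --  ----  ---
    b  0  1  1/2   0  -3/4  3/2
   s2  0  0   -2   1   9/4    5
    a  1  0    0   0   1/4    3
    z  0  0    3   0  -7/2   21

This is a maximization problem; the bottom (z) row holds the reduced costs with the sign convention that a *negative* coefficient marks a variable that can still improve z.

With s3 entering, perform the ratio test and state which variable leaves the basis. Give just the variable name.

Ratios: row 1 (b): entry -3/4 ≤ 0, skip; row 2 (s2): 5/(9/4) = 20/9; row 3 (a): 3/(1/4) = 12.
Minimum ratio 20/9 is in the s2 row, so s2 leaves.

s2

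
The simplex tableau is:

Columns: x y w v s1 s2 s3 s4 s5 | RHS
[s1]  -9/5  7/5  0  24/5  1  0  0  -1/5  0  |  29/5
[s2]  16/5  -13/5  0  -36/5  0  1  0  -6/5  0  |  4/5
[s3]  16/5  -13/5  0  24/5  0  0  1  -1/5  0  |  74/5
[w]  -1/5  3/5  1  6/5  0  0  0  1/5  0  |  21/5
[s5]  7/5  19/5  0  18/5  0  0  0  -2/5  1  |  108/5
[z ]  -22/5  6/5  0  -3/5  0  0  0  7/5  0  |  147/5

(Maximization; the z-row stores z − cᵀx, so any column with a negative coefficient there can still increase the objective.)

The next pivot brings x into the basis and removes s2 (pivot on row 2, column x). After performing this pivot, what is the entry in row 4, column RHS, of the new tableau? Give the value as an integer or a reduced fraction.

17/4

Pivot element is row 2, column x: 16/5.
Normalize row 2: new (row 2, RHS) = (4/5)/(16/5) = 1/4.
row 4 ← row 4 − (-1/5)·(new row 2): 21/5 − (-1/5)·(1/4) = 17/4.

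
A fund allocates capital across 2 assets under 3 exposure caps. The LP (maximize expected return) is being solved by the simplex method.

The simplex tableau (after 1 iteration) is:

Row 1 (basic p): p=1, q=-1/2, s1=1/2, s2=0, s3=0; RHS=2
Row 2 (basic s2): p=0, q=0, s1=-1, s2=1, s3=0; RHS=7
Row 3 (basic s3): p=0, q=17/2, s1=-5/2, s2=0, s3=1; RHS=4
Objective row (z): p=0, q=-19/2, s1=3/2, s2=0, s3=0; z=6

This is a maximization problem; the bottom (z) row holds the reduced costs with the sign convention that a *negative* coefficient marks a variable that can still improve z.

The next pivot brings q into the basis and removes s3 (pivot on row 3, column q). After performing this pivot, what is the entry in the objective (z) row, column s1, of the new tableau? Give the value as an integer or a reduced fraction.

-22/17

Pivot element is row 3, column q: 17/2.
Normalize row 3: new (row 3, s1) = (-5/2)/(17/2) = -5/17.
z-row ← z-row − (-19/2)·(new row 3): 3/2 − (-19/2)·(-5/17) = -22/17.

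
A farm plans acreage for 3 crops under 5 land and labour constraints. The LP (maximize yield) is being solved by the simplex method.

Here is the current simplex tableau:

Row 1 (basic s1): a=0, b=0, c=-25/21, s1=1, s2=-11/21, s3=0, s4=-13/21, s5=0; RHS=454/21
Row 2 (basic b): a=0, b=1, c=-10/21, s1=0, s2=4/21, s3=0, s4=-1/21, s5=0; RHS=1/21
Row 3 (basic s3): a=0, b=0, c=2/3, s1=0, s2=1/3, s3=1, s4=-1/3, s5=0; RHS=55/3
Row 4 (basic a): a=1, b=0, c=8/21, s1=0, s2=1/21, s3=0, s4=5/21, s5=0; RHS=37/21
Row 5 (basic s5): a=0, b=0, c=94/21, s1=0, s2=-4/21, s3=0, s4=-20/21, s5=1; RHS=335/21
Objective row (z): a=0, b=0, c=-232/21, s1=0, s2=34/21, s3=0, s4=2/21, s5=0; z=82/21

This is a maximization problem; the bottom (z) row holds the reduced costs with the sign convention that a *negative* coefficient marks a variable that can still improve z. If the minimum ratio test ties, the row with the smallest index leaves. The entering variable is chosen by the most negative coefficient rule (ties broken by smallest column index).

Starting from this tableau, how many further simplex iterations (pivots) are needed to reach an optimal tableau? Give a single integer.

2

pivot: c in, s5 out → z = 2034/47
pivot: s4 in, a out → z = 692/15
No improving column remains; optimal.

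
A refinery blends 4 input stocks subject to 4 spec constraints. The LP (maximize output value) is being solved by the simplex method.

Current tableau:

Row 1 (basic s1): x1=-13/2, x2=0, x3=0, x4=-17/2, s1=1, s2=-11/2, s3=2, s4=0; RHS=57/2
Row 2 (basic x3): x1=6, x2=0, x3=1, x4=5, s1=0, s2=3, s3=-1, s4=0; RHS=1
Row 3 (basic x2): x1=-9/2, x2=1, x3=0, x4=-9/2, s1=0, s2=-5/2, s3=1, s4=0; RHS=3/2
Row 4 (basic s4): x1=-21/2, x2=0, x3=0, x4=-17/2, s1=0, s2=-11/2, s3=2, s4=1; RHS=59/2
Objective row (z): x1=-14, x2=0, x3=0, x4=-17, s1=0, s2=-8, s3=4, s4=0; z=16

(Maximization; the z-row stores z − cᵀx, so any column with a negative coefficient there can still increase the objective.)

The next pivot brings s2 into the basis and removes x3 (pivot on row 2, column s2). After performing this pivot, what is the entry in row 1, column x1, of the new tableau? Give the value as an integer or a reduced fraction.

Pivot element is row 2, column s2: 3.
Normalize row 2: new (row 2, x1) = 6/3 = 2.
row 1 ← row 1 − (-11/2)·(new row 2): -13/2 − (-11/2)·2 = 9/2.

9/2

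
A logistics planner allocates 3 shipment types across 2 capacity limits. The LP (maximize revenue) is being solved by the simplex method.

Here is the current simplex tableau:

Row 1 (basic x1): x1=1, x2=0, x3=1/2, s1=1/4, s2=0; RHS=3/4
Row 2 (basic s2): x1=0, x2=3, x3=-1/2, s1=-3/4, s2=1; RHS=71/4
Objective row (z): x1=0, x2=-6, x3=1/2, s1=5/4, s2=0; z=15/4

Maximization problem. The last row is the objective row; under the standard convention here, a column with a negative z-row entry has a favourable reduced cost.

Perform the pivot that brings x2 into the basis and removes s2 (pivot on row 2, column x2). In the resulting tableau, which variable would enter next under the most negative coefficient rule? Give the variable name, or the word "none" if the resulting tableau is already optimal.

x3

Pivot element 3. New z-row = old z-row − (-6)·(row 2/3).
Updated z-row coefficients: x1: 0, x2: 0, x3: -1/2, s1: -1/4, s2: 2.
The most negative is -1/2 in column x3, so x3 would enter next.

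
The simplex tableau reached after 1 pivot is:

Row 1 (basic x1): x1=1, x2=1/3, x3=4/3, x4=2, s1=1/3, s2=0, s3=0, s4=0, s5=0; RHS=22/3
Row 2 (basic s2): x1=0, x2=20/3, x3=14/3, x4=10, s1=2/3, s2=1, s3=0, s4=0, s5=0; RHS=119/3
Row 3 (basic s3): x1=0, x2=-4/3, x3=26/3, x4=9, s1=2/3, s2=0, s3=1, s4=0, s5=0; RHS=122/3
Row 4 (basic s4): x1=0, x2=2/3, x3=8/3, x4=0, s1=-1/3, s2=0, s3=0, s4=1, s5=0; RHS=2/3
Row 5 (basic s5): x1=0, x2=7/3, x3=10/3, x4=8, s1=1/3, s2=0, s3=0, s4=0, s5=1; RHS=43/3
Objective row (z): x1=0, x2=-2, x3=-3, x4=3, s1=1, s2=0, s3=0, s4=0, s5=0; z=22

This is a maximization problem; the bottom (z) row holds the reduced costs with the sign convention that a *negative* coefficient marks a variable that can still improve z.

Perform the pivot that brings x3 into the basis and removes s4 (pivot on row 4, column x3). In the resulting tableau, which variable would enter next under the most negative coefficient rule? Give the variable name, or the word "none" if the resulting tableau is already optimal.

x2

Pivot element 8/3. New z-row = old z-row − (-3)·(row 4/(8/3)).
Updated z-row coefficients: x1: 0, x2: -5/4, x3: 0, x4: 3, s1: 5/8, s2: 0, s3: 0, s4: 9/8, s5: 0.
The most negative is -5/4 in column x2, so x2 would enter next.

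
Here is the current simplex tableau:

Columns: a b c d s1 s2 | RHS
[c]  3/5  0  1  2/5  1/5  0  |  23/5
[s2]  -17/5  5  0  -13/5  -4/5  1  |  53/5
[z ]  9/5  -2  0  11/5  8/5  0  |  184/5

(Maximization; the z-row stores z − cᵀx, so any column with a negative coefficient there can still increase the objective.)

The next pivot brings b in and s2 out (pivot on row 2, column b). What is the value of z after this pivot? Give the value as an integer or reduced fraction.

1026/25

Minimum ratio for b: (53/5)/5 = 53/25.
z changes by −(z-row coeff of b)·ratio = −(-2)·(53/25) = 106/25.
New z = 184/5 + (106/25) = 1026/25.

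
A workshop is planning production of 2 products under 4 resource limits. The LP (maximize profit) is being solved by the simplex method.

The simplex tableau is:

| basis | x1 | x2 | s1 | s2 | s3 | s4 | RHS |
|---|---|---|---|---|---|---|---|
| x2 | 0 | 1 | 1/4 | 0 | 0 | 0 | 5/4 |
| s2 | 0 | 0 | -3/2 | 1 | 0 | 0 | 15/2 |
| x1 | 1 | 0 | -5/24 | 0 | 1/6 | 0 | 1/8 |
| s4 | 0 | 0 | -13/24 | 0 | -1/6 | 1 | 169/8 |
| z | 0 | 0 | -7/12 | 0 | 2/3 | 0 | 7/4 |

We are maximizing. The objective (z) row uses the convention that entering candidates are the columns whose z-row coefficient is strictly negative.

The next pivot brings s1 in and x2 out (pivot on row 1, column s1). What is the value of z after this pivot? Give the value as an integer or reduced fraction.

14/3

Minimum ratio for s1: (5/4)/(1/4) = 5.
z changes by −(z-row coeff of s1)·ratio = −(-7/12)·5 = 35/12.
New z = 7/4 + (35/12) = 14/3.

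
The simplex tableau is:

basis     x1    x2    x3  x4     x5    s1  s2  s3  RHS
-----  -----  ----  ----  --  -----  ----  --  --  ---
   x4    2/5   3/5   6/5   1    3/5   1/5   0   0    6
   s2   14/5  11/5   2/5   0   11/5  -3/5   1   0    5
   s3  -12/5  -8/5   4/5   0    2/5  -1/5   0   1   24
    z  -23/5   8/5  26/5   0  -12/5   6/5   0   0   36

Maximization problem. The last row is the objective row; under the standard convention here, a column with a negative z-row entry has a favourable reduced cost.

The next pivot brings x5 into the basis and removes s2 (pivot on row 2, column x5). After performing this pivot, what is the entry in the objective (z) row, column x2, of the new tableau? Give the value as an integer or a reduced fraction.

4

Pivot element is row 2, column x5: 11/5.
Normalize row 2: new (row 2, x2) = (11/5)/(11/5) = 1.
z-row ← z-row − (-12/5)·(new row 2): 8/5 − (-12/5)·1 = 4.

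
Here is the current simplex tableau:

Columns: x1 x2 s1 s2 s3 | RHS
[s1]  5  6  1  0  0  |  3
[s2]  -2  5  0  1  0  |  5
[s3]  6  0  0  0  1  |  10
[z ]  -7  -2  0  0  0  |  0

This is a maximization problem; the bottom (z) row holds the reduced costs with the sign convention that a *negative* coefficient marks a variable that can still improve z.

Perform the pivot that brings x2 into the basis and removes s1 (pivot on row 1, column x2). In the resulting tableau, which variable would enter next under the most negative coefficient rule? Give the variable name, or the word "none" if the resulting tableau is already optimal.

Pivot element 6. New z-row = old z-row − (-2)·(row 1/6).
Updated z-row coefficients: x1: -16/3, x2: 0, s1: 1/3, s2: 0, s3: 0.
The most negative is -16/3 in column x1, so x1 would enter next.

x1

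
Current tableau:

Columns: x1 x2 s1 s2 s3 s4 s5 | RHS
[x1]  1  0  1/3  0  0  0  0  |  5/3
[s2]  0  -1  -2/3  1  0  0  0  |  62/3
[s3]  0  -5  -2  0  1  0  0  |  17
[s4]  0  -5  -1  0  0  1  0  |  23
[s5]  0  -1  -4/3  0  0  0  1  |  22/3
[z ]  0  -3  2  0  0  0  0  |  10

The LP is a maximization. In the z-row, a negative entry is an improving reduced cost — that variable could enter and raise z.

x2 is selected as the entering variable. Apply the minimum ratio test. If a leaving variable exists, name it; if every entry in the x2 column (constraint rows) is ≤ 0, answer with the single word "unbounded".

unbounded

x2-column entries: row 1: 0, row 2: -1, row 3: -5, row 4: -5, row 5: -1. All ≤ 0, so x2 can increase without bound; the LP is unbounded in this direction.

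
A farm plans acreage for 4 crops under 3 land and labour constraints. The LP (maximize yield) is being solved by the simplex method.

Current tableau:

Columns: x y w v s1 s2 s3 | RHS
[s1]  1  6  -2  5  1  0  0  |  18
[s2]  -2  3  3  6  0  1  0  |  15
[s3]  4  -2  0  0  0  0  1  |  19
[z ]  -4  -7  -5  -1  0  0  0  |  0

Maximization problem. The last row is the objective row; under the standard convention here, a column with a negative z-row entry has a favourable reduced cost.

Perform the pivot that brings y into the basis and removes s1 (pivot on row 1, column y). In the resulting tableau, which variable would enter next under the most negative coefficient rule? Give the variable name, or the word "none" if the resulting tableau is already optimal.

w

Pivot element 6. New z-row = old z-row − (-7)·(row 1/6).
Updated z-row coefficients: x: -17/6, y: 0, w: -22/3, v: 29/6, s1: 7/6, s2: 0, s3: 0.
The most negative is -22/3 in column w, so w would enter next.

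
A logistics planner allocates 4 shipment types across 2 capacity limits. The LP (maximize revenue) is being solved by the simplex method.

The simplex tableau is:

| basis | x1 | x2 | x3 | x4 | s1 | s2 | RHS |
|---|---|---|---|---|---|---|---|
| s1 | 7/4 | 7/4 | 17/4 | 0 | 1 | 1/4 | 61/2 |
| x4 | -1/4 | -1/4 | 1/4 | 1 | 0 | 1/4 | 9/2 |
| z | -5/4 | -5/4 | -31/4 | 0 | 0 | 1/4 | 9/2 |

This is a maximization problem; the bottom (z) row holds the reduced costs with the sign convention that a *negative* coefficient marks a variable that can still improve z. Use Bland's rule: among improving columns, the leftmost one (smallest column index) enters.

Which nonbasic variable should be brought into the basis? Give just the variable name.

Objective-row coefficients: x1: -5/4, x2: -5/4, x3: -31/4, x4: 0, s1: 0, s2: 1/4.
Improving columns: x1, x2, x3. Bland's rule picks the smallest column index → x1.

x1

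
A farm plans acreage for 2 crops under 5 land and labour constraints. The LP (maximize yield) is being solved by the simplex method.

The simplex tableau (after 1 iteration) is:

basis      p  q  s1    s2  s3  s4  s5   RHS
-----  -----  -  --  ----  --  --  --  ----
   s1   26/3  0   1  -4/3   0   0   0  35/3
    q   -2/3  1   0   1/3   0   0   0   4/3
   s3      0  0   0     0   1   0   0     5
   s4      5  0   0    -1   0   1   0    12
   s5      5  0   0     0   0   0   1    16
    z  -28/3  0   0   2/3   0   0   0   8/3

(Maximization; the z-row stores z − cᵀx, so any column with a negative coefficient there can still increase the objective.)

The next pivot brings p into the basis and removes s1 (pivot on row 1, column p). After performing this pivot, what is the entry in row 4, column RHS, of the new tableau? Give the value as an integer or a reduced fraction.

Pivot element is row 1, column p: 26/3.
Normalize row 1: new (row 1, RHS) = (35/3)/(26/3) = 35/26.
row 4 ← row 4 − 5·(new row 1): 12 − 5·(35/26) = 137/26.

137/26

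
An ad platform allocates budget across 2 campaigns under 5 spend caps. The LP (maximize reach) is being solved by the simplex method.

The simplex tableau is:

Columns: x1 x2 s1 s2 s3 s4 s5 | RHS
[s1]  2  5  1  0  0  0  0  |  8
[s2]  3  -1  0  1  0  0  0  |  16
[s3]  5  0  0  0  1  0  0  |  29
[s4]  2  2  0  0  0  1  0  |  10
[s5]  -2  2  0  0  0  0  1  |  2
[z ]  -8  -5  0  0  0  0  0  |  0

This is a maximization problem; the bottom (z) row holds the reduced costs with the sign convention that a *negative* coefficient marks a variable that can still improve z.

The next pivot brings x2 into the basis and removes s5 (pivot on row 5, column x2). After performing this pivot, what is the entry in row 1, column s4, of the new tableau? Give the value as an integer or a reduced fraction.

Pivot element is row 5, column x2: 2.
Normalize row 5: new (row 5, s4) = 0/2 = 0.
row 1 ← row 1 − 5·(new row 5): 0 − 5·0 = 0.

0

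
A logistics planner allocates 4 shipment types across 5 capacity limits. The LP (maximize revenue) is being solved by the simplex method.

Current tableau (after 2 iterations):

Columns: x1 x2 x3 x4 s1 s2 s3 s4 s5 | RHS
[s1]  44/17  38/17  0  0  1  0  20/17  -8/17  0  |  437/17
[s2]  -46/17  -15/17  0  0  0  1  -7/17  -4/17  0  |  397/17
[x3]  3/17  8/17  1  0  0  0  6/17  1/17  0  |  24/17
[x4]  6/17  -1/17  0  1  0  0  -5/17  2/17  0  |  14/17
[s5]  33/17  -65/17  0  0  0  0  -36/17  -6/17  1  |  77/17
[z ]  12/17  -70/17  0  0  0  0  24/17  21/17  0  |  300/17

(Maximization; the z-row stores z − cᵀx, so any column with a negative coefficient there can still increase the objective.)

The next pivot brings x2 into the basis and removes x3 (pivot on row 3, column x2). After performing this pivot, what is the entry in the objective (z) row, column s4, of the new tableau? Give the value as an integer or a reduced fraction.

Pivot element is row 3, column x2: 8/17.
Normalize row 3: new (row 3, s4) = (1/17)/(8/17) = 1/8.
z-row ← z-row − (-70/17)·(new row 3): 21/17 − (-70/17)·(1/8) = 7/4.

7/4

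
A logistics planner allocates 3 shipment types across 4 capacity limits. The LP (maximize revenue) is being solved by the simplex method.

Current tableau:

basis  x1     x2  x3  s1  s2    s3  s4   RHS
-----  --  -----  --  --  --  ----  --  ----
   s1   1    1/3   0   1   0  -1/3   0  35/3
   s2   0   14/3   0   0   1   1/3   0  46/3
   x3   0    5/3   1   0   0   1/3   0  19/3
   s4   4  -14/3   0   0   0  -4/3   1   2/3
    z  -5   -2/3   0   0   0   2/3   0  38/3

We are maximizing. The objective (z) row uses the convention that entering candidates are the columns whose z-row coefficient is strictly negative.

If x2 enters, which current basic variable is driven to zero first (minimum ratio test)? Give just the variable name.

Ratios: row 1 (s1): (35/3)/(1/3) = 35; row 2 (s2): (46/3)/(14/3) = 23/7; row 3 (x3): (19/3)/(5/3) = 19/5; row 4 (s4): entry -14/3 ≤ 0, skip.
Minimum ratio 23/7 is in the s2 row, so s2 leaves.

s2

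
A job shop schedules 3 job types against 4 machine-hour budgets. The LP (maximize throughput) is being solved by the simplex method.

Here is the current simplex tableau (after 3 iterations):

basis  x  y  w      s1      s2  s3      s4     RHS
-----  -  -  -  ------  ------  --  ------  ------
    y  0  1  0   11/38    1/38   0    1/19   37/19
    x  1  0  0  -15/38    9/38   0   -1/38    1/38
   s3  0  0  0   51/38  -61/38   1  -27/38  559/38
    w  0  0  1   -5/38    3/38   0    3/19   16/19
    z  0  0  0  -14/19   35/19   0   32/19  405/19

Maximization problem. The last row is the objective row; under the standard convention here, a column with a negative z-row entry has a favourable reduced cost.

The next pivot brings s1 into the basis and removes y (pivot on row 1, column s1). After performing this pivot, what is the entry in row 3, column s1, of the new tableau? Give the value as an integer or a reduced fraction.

0

Pivot element is row 1, column s1: 11/38.
Normalize row 1: new (row 1, s1) = (11/38)/(11/38) = 1.
row 3 ← row 3 − (51/38)·(new row 1): 51/38 − (51/38)·1 = 0.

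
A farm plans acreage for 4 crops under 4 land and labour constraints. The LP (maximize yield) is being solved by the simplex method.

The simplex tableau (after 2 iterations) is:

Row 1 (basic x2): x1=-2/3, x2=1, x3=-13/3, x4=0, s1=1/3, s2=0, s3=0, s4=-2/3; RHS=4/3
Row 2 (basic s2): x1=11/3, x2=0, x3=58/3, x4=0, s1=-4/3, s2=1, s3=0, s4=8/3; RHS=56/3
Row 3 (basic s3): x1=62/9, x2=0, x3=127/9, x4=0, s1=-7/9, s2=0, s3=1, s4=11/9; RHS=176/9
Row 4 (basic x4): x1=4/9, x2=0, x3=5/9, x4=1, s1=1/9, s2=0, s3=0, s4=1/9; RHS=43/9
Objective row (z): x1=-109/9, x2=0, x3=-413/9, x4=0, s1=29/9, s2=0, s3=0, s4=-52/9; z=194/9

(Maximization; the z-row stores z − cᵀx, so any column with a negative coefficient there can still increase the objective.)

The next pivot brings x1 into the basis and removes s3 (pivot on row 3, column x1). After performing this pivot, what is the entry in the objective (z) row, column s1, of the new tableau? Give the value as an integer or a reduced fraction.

115/62

Pivot element is row 3, column x1: 62/9.
Normalize row 3: new (row 3, s1) = (-7/9)/(62/9) = -7/62.
z-row ← z-row − (-109/9)·(new row 3): 29/9 − (-109/9)·(-7/62) = 115/62.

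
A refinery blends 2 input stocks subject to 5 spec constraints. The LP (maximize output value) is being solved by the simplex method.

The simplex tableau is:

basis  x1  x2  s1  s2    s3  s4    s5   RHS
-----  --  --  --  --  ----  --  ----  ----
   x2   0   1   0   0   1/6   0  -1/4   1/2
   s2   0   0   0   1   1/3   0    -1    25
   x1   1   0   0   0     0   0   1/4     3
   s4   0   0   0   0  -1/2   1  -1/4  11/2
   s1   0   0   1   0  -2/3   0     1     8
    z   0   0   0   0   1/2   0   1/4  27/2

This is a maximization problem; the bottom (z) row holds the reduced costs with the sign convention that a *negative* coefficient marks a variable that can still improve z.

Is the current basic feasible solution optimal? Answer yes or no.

No objective-row coefficient is strictly negative, so no entering variable exists; the tableau is optimal.

yes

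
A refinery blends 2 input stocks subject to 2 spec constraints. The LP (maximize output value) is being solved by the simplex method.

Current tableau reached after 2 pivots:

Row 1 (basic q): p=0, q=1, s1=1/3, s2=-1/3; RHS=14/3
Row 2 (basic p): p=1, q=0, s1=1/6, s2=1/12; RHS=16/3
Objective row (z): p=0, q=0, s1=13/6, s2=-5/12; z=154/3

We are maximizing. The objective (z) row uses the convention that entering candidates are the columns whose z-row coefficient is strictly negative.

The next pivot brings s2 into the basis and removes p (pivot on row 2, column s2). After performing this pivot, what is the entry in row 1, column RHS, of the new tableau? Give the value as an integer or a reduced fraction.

26

Pivot element is row 2, column s2: 1/12.
Normalize row 2: new (row 2, RHS) = (16/3)/(1/12) = 64.
row 1 ← row 1 − (-1/3)·(new row 2): 14/3 − (-1/3)·64 = 26.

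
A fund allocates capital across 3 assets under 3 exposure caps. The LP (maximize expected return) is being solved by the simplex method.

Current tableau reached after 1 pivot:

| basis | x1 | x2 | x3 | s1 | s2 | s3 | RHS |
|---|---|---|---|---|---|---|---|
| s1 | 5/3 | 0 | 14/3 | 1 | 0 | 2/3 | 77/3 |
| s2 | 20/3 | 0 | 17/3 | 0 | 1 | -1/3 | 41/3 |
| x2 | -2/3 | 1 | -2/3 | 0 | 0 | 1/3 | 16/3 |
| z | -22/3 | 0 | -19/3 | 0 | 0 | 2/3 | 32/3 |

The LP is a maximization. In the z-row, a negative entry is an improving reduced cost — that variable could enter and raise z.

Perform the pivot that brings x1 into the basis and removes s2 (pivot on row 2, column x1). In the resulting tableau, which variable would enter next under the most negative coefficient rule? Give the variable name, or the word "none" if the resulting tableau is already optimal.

x3

Pivot element 20/3. New z-row = old z-row − (-22/3)·(row 2/(20/3)).
Updated z-row coefficients: x1: 0, x2: 0, x3: -1/10, s1: 0, s2: 11/10, s3: 3/10.
The most negative is -1/10 in column x3, so x3 would enter next.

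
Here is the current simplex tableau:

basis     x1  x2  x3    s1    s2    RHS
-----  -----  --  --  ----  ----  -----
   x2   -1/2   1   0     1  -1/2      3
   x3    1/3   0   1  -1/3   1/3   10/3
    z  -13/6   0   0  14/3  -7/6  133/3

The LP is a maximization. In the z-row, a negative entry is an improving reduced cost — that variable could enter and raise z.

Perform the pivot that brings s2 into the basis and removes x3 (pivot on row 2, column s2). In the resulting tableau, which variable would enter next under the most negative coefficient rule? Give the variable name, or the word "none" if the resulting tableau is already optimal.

x1

Pivot element 1/3. New z-row = old z-row − (-7/6)·(row 2/(1/3)).
Updated z-row coefficients: x1: -1, x2: 0, x3: 7/2, s1: 7/2, s2: 0.
The most negative is -1 in column x1, so x1 would enter next.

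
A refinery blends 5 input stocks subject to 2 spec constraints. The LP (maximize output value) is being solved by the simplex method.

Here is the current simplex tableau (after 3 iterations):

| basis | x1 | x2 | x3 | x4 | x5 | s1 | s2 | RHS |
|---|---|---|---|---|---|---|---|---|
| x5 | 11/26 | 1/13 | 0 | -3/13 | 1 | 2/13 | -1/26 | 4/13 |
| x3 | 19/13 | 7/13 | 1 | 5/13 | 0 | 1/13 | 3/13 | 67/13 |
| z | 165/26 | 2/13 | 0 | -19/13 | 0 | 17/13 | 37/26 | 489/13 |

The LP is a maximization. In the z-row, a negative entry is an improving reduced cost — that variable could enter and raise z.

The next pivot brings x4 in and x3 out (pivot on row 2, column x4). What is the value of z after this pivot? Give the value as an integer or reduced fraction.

Minimum ratio for x4: (67/13)/(5/13) = 67/5.
z changes by −(z-row coeff of x4)·ratio = −(-19/13)·(67/5) = 1273/65.
New z = 489/13 + (1273/65) = 286/5.

286/5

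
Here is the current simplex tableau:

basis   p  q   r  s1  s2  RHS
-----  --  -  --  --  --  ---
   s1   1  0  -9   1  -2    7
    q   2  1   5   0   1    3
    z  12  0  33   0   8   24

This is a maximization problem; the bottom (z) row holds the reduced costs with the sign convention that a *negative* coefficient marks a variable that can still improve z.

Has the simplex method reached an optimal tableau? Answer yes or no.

No objective-row coefficient is strictly negative, so no entering variable exists; the tableau is optimal.

yes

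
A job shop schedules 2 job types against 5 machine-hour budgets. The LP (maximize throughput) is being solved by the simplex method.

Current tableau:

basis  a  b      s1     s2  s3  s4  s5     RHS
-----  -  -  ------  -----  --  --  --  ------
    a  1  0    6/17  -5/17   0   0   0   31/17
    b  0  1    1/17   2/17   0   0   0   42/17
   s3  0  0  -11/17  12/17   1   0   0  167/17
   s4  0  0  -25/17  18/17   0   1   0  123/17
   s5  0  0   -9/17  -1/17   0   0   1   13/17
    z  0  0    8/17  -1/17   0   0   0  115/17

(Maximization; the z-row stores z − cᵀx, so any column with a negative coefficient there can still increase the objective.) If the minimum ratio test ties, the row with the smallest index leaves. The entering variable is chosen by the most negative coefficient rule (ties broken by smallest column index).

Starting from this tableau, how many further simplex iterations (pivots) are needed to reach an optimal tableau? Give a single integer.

pivot: s2 in, s4 out → z = 43/6
No improving column remains; optimal.

1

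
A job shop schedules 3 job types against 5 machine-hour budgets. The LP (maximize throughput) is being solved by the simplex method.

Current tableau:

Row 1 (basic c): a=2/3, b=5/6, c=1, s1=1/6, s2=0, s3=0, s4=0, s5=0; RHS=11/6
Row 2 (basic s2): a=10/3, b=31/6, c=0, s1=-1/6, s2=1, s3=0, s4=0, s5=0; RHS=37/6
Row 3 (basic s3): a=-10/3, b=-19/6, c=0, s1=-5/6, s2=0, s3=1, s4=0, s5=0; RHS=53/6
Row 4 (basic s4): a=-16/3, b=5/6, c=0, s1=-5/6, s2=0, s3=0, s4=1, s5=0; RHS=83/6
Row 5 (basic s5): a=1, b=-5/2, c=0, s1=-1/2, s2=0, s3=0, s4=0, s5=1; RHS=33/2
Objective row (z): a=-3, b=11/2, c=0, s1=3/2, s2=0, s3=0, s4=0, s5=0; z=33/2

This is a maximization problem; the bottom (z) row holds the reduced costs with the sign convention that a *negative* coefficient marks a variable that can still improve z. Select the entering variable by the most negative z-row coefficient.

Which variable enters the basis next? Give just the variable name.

a

Objective-row coefficients: a: -3, b: 11/2, c: 0, s1: 3/2, s2: 0, s3: 0, s4: 0, s5: 0.
The most negative is -3 in column a, so a enters.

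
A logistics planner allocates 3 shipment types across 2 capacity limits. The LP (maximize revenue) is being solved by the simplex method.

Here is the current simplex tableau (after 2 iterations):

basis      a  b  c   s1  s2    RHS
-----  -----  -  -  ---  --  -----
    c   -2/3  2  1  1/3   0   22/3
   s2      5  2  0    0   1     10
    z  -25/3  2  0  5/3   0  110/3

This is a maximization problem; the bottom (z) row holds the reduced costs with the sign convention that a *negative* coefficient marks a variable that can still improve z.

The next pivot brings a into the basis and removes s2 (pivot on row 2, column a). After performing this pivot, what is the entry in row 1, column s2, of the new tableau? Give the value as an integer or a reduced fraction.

2/15

Pivot element is row 2, column a: 5.
Normalize row 2: new (row 2, s2) = 1/5 = 1/5.
row 1 ← row 1 − (-2/3)·(new row 2): 0 − (-2/3)·(1/5) = 2/15.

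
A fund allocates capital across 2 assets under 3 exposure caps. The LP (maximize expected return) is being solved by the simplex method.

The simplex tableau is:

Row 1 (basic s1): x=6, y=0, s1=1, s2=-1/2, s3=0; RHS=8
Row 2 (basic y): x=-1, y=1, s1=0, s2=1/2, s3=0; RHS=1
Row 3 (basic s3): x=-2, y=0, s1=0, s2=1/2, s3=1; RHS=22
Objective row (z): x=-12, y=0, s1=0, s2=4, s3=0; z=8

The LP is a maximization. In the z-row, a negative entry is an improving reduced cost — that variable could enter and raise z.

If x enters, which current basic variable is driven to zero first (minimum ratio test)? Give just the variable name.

Ratios: row 1 (s1): 8/6 = 4/3; row 2 (y): entry -1 ≤ 0, skip; row 3 (s3): entry -2 ≤ 0, skip.
Minimum ratio 4/3 is in the s1 row, so s1 leaves.

s1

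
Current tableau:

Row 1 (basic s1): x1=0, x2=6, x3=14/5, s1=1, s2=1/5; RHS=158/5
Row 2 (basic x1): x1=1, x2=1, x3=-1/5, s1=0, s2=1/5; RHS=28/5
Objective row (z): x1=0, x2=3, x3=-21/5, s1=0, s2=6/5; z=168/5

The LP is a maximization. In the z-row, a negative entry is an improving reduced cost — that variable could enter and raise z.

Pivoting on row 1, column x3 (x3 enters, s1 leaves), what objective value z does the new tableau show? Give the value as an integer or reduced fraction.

Minimum ratio for x3: (158/5)/(14/5) = 79/7.
z changes by −(z-row coeff of x3)·ratio = −(-21/5)·(79/7) = 237/5.
New z = 168/5 + (237/5) = 81.

81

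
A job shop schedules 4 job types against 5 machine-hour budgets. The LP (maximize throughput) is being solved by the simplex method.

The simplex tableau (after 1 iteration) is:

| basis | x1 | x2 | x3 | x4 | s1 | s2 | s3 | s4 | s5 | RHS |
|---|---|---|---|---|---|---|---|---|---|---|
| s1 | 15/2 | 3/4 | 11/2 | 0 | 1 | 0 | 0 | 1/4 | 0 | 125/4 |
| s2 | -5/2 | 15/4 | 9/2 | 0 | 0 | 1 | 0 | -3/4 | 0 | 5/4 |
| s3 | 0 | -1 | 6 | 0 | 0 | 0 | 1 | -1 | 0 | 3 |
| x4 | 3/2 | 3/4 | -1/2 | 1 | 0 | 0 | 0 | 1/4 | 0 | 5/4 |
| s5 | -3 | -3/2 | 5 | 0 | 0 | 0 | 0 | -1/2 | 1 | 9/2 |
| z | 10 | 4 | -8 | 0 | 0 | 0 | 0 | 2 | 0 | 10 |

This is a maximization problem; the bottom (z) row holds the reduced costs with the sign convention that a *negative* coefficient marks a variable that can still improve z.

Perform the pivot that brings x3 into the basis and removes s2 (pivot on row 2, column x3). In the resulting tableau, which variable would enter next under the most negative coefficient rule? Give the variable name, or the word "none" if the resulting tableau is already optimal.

none

Pivot element 9/2. New z-row = old z-row − (-8)·(row 2/(9/2)).
Updated z-row coefficients: x1: 50/9, x2: 32/3, x3: 0, x4: 0, s1: 0, s2: 16/9, s3: 0, s4: 2/3, s5: 0.
No coefficient is strictly negative; the tableau after this pivot is optimal.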